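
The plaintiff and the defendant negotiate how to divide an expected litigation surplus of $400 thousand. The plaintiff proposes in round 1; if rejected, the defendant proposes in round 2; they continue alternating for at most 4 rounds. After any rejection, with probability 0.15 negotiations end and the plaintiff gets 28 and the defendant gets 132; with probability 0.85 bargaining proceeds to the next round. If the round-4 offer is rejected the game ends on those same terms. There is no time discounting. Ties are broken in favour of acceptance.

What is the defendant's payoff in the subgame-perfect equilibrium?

By backward induction:
Round 4 (the defendant proposes): the plaintiff gets 28 if talks fail, so the defendant offers 28 and keeps 372.
Round 3 (the plaintiff proposes): rejecting gives the defendant an expected 0.85 × 372 + 0.15 × 132 = 336; the plaintiff offers that and keeps 64.
Round 2 (the defendant proposes): rejecting gives the plaintiff an expected 0.85 × 64 + 0.15 × 28 = 58.6; the defendant offers that and keeps 341.4.
Round 1 (the plaintiff proposes): rejecting gives the defendant an expected 0.85 × 341.4 + 0.15 × 132 = 309.99; the plaintiff offers that and keeps 90.01.

309.99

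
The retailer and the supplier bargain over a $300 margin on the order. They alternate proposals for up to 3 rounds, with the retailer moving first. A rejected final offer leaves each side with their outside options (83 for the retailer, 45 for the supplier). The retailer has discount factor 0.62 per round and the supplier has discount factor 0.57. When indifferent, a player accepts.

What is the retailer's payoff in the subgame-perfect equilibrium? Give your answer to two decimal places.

Round 3 (the retailer proposes): the supplier gets 45 if talks fail, so the retailer offers 45 and keeps 255.
Round 2 (the supplier proposes): the retailer can get 255 next round, worth 0.62 × 255 = 158.1 now. The supplier offers 158.1 and keeps 300 − 158.1 = 141.9.
Round 1 (the retailer proposes): the supplier can get 141.9 next round, worth 0.57 × 141.9 = 80.883 now. The retailer offers 80.883 and keeps 300 − 80.883 = 219.117.

219.12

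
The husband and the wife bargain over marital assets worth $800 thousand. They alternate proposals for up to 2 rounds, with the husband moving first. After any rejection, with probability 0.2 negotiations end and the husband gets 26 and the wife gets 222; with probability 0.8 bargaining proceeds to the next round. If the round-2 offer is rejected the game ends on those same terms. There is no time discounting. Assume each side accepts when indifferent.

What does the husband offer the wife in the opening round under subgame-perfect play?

663.6

Round 2 (the wife proposes): the husband gets 26 if talks fail, so the wife offers 26 and keeps 774.
Round 1 (the husband proposes): rejecting gives the wife an expected 0.8 × 774 + 0.2 × 222 = 663.6, so the husband offers 663.6, keeping 136.4.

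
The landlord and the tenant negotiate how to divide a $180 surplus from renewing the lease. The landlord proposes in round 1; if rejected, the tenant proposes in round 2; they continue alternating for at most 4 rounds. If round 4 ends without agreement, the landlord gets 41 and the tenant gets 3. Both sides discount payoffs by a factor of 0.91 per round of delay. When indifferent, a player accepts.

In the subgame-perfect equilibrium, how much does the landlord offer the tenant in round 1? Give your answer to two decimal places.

Round 4 (the tenant proposes): the landlord gets 41 if talks fail, so the tenant offers 41 and keeps 139.
Round 3 (the landlord proposes): the tenant can get 139 next round, worth 0.91 × 139 = 126.49 now; the landlord offers that and keeps 53.51.
Round 2 (the tenant proposes): the landlord can get 53.51 next round, worth 0.91 × 53.51 = 48.6941 now. The tenant offers 48.6941 and keeps 180 − 48.6941 = 131.3059.
Round 1 (the landlord proposes): the tenant can get 131.3059 next round, worth 0.91 × 131.3059 = 119.488369 now, so the landlord offers 119.488369, keeping 60.511631.

119.49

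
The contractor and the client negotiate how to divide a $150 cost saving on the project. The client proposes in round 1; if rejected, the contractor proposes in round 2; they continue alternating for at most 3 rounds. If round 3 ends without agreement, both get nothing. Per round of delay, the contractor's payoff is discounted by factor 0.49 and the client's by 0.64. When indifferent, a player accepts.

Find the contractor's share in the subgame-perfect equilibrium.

Round 3 (the client proposes): rejection yields 0 for the contractor; the client offers 0 and keeps 150.
Round 2 (the contractor proposes): the client can get 150 next round, worth 0.64 × 150 = 96 now. The contractor offers 96 and keeps 150 − 96 = 54.
Round 1 (the client proposes): the contractor can get 54 next round, worth 0.49 × 54 = 26.46 now; the client offers that and keeps 123.54.

26.46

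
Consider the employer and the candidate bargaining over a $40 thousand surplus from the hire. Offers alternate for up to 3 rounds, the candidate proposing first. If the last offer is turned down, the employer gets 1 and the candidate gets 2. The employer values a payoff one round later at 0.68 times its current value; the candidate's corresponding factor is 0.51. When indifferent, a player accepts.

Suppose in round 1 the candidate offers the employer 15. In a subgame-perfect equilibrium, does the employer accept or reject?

Accept

Round 3 (the candidate proposes): the employer gets 1 if talks fail, so the candidate offers 1 and keeps 39.
Round 2 (the employer proposes): the candidate can get 39 next round, worth 0.51 × 39 = 19.89 now, so the employer offers 19.89, keeping 20.11.
So by rejecting in round 1, the employer gets 20.11 next round, worth 0.68 × 20.11 = 13.6748 now.
Offer 15 ≥ 13.6748, so the employer accepts.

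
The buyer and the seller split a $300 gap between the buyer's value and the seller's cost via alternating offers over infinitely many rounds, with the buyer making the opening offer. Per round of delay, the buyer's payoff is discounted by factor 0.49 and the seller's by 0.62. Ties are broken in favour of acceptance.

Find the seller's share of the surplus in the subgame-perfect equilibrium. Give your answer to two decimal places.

136.25

When the buyer proposes, the seller accepts any offer worth at least 0.62 times what the seller would get by proposing next round; and vice versa.
This gives x = 300 − 0.62y and y = 300 − 0.49x, where x and y are each side's share when it proposes.
Hence (1 − 0.62·0.49)x = 300(1 − 0.62), i.e. 0.6962·x = 114.
x ≈ 163.7460; the seller's share is 300 − x ≈ 136.2540.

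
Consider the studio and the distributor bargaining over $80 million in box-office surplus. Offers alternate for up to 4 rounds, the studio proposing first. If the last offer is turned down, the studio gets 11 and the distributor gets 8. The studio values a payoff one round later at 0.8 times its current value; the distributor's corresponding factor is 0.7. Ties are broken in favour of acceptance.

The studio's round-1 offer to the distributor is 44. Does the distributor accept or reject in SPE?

Accept

Round 4 (the distributor proposes): the studio gets 11 if talks fail, so the distributor offers 11 and keeps 69.
Round 3 (the studio proposes): the distributor can get 69 next round, worth 0.7 × 69 = 48.3 now; the studio offers that and keeps 31.7.
Round 2 (the distributor proposes): the studio can get 31.7 next round, worth 0.8 × 31.7 = 25.36 now, so the distributor offers 25.36, keeping 54.64.
So by rejecting in round 1, the distributor gets 54.64 next round, worth 0.7 × 54.64 = 38.248 now.
Offer 44 ≥ 38.248, so the distributor accepts.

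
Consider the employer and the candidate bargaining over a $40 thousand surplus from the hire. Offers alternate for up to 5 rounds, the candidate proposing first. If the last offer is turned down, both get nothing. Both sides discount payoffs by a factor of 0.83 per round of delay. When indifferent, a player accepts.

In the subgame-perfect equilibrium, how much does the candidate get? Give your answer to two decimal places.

30.47

Work backward from the last round.
Round 5 (the candidate proposes): rejection yields 0 for the employer; the candidate offers 0 and keeps 40.
Round 4 (the employer proposes): the candidate can get 40 next round, worth 0.83 × 40 = 33.2 now. The employer offers 33.2 and keeps 40 − 33.2 = 6.8.
Round 3 (the candidate proposes): the employer can get 6.8 next round, worth 0.83 × 6.8 = 5.644 now, so the candidate offers 5.644, keeping 34.356.
Round 2 (the employer proposes): the candidate can get 34.356 next round, worth 0.83 × 34.356 = 28.51548 now. The employer offers 28.51548 and keeps 40 − 28.51548 = 11.48452.
Round 1 (the candidate proposes): the employer can get 11.48452 next round, worth 0.83 × 11.48452 = 9.5321516 now. The candidate offers 9.5321516 and keeps 40 − 9.5321516 = 30.4678484.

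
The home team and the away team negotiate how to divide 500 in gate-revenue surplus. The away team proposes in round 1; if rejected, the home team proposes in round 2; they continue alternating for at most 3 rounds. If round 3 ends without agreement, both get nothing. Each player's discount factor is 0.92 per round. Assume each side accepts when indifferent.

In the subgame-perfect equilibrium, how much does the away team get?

463.2

Work backward from the last round.
Round 3 (the away team proposes): the home team will accept anything ≥ 0, so the away team offers 0 and keeps 500.
Round 2 (the home team proposes): the away team can get 500 next round, worth 0.92 × 500 = 460 now; the home team offers that and keeps 40.
Round 1 (the away team proposes): the home team can get 40 next round, worth 0.92 × 40 = 36.8 now, so the away team offers 36.8, keeping 463.2.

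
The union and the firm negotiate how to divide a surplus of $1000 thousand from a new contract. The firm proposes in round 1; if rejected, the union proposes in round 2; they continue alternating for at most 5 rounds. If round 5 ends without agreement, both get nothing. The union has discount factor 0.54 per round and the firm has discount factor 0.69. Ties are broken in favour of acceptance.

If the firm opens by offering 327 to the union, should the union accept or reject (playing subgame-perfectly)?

Accept

Work out the union's continuation value if the offer is rejected.
Round 5 (the firm proposes): the union will accept anything ≥ 0, so the firm offers 0 and keeps 1000.
Round 4 (the union proposes): the firm can get 1000 next round, worth 0.69 × 1000 = 690 now, so the union offers 690, keeping 310.
Round 3 (the firm proposes): the union can get 310 next round, worth 0.54 × 310 = 167.4 now, so the firm offers 167.4, keeping 832.6.
Round 2 (the union proposes): the firm can get 832.6 next round, worth 0.69 × 832.6 = 574.494 now. The union offers 574.494 and keeps 1000 − 574.494 = 425.506.
So by rejecting in round 1, the union gets 425.506 next round, worth 0.54 × 425.506 = 229.77324 now.
Offer 327 ≥ 229.77324, so the union accepts.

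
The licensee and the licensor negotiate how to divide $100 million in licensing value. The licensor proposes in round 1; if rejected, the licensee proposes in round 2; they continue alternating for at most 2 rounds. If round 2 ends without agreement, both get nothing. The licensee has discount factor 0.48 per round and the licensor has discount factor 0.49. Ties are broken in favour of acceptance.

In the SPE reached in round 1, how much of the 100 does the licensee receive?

48

Round 2 (the licensee proposes): rejection yields 0 for the licensor; the licensee offers 0 and keeps 100.
Round 1 (the licensor proposes): the licensee can get 100 next round, worth 0.48 × 100 = 48 now; the licensor offers that and keeps 52.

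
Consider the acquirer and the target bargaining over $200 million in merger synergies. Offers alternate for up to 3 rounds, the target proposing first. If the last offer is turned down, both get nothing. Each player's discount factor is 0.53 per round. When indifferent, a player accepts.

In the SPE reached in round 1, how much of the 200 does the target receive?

150.18

Round 3 (the target proposes): the acquirer will accept anything ≥ 0, so the target offers 0 and keeps 200.
Round 2 (the acquirer proposes): the target can get 200 next round, worth 0.53 × 200 = 106 now. The acquirer offers 106 and keeps 200 − 106 = 94.
Round 1 (the target proposes): the acquirer can get 94 next round, worth 0.53 × 94 = 49.82 now; the target offers that and keeps 150.18.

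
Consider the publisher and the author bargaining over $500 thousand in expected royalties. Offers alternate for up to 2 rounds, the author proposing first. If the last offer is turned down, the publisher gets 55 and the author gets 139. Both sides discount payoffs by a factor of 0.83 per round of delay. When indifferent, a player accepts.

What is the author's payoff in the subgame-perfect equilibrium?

200.37

By backward induction:
Round 2 (the publisher proposes): the author gets 139 if talks fail, so the publisher offers 139 and keeps 361.
Round 1 (the author proposes): the publisher can get 361 next round, worth 0.83 × 361 = 299.63 now; the author offers that and keeps 200.37.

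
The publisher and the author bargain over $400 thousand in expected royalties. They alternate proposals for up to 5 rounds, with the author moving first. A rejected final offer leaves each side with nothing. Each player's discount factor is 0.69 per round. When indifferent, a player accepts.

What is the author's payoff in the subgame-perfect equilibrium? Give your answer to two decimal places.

273.70

Round 5 (the author proposes): rejection yields 0 for the publisher; the author offers 0 and keeps 400.
Round 4 (the publisher proposes): the author can get 400 next round, worth 0.69 × 400 = 276 now. The publisher offers 276 and keeps 400 − 276 = 124.
Round 3 (the author proposes): the publisher can get 124 next round, worth 0.69 × 124 = 85.56 now. The author offers 85.56 and keeps 400 − 85.56 = 314.44.
Round 2 (the publisher proposes): the author can get 314.44 next round, worth 0.69 × 314.44 = 216.9636 now; the publisher offers that and keeps 183.0364.
Round 1 (the author proposes): the publisher can get 183.0364 next round, worth 0.69 × 183.0364 = 126.295116 now. The author offers 126.295116 and keeps 400 − 126.295116 = 273.704884.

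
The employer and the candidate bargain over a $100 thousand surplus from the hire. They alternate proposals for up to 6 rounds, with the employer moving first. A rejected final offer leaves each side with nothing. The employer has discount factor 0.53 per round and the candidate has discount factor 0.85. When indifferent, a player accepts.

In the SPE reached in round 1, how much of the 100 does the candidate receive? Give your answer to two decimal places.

Round 6 (the candidate proposes): rejection yields 0 for the employer; the candidate offers 0 and keeps 100.
Round 5 (the employer proposes): the candidate can get 100 next round, worth 0.85 × 100 = 85 now; the employer offers that and keeps 15.
Round 4 (the candidate proposes): the employer can get 15 next round, worth 0.53 × 15 = 7.95 now. The candidate offers 7.95 and keeps 100 − 7.95 = 92.05.
Round 3 (the employer proposes): the candidate can get 92.05 next round, worth 0.85 × 92.05 = 78.2425 now, so the employer offers 78.2425, keeping 21.7575.
Round 2 (the candidate proposes): the employer can get 21.7575 next round, worth 0.53 × 21.7575 = 11.531475 now, so the candidate offers 11.531475, keeping 88.468525.
Round 1 (the employer proposes): the candidate can get 88.468525 next round, worth 0.85 × 88.468525 = 75.19824625 now, so the employer offers 75.19824625, keeping 24.80175375.

75.20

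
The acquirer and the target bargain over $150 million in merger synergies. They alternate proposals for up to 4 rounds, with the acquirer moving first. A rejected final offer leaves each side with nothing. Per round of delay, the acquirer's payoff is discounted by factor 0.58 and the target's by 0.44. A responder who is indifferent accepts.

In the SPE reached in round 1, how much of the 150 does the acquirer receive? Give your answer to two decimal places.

105.44

By backward induction:
Round 4 (the target proposes): the acquirer will accept anything ≥ 0, so the target offers 0 and keeps 150.
Round 3 (the acquirer proposes): the target can get 150 next round, worth 0.44 × 150 = 66 now. The acquirer offers 66 and keeps 150 − 66 = 84.
Round 2 (the target proposes): the acquirer can get 84 next round, worth 0.58 × 84 = 48.72 now. The target offers 48.72 and keeps 150 − 48.72 = 101.28.
Round 1 (the acquirer proposes): the target can get 101.28 next round, worth 0.44 × 101.28 = 44.5632 now. The acquirer offers 44.5632 and keeps 150 − 44.5632 = 105.4368.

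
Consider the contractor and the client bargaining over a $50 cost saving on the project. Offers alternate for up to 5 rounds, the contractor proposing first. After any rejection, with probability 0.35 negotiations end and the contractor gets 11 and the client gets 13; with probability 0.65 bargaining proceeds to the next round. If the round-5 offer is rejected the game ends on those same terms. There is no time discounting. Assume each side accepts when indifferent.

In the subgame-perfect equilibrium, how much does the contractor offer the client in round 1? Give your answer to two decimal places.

By backward induction:
Round 5 (the contractor proposes): the client gets 13 if talks fail, so the contractor offers 13 and keeps 37.
Round 4 (the client proposes): rejecting gives the contractor an expected 0.65 × 37 + 0.35 × 11 = 27.9, so the client offers 27.9, keeping 22.1.
Round 3 (the contractor proposes): rejecting gives the client an expected 0.65 × 22.1 + 0.35 × 13 = 18.915; the contractor offers that and keeps 31.085.
Round 2 (the client proposes): rejecting gives the contractor an expected 0.65 × 31.085 + 0.35 × 11 = 24.05525; the client offers that and keeps 25.94475.
Round 1 (the contractor proposes): rejecting gives the client an expected 0.65 × 25.94475 + 0.35 × 13 = 21.4140875, so the contractor offers 21.4140875, keeping 28.5859125.

21.41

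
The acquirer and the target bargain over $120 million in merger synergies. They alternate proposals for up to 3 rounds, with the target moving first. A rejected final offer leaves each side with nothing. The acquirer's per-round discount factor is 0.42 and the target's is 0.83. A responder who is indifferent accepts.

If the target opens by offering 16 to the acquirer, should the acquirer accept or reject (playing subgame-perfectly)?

Accept

Work out the acquirer's continuation value if the offer is rejected.
Round 3 (the target proposes): the acquirer will accept anything ≥ 0, so the target offers 0 and keeps 120.
Round 2 (the acquirer proposes): the target can get 120 next round, worth 0.83 × 120 = 99.6 now; the acquirer offers that and keeps 20.4.
So by rejecting in round 1, the acquirer gets 20.4 next round, worth 0.42 × 20.4 = 8.568 now.
Offer 16 ≥ 8.568, so the acquirer accepts.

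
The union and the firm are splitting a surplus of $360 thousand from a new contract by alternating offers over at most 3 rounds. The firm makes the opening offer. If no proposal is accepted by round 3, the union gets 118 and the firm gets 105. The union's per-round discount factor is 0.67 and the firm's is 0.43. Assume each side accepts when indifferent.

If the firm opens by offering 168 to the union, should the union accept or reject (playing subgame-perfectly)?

Reject

Round 3 (the firm proposes): the union gets 118 if talks fail, so the firm offers 118 and keeps 242.
Round 2 (the union proposes): the firm can get 242 next round, worth 0.43 × 242 = 104.06 now, so the union offers 104.06, keeping 255.94.
So by rejecting in round 1, the union gets 255.94 next round, worth 0.67 × 255.94 = 171.4798 now.
Offer 168 < 171.4798, so the union rejects.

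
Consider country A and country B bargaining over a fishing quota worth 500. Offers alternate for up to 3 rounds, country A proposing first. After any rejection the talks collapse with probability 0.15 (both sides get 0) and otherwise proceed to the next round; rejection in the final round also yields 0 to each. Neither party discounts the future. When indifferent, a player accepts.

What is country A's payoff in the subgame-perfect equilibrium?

436.25

Round 3 (country A proposes): rejection yields 0 for country B; country A offers 0 and keeps 500.
Round 2 (country B proposes): rejecting gives country A an expected 0.85 × 500 = 425. Country B offers 425 and keeps 500 − 425 = 75.
Round 1 (country A proposes): rejecting gives country B an expected 0.85 × 75 = 63.75; country A offers that and keeps 436.25.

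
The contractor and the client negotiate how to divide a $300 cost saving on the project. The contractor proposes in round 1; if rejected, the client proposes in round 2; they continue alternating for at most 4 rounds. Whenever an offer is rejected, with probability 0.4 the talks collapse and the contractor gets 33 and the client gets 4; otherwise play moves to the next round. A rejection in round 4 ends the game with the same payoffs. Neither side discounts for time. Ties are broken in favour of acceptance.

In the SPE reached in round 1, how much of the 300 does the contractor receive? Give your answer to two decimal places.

Round 4 (the client proposes): the contractor gets 33 if talks fail, so the client offers 33 and keeps 267.
Round 3 (the contractor proposes): rejecting gives the client an expected 0.6 × 267 + 0.4 × 4 = 161.8, so the contractor offers 161.8, keeping 138.2.
Round 2 (the client proposes): rejecting gives the contractor an expected 0.6 × 138.2 + 0.4 × 33 = 96.12, so the client offers 96.12, keeping 203.88.
Round 1 (the contractor proposes): rejecting gives the client an expected 0.6 × 203.88 + 0.4 × 4 = 123.928, so the contractor offers 123.928, keeping 176.072.

176.07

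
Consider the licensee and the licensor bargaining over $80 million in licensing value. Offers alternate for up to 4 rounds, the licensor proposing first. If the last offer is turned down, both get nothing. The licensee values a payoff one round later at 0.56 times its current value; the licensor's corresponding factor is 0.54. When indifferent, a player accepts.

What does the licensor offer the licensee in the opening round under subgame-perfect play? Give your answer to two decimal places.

Work backward from the last round.
Round 4 (the licensee proposes): rejection yields 0 for the licensor; the licensee offers 0 and keeps 80.
Round 3 (the licensor proposes): the licensee can get 80 next round, worth 0.56 × 80 = 44.8 now, so the licensor offers 44.8, keeping 35.2.
Round 2 (the licensee proposes): the licensor can get 35.2 next round, worth 0.54 × 35.2 = 19.008 now. The licensee offers 19.008 and keeps 80 − 19.008 = 60.992.
Round 1 (the licensor proposes): the licensee can get 60.992 next round, worth 0.56 × 60.992 = 34.15552 now. The licensor offers 34.15552 and keeps 80 − 34.15552 = 45.84448.

34.16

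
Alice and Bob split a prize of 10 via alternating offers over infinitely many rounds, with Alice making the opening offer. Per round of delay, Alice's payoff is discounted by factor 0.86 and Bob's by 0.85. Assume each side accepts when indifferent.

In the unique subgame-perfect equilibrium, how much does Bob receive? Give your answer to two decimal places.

When Alice proposes, Bob accepts any offer worth at least 0.85 times what Bob would get by proposing next round; and vice versa.
This gives x = 10 − 0.85y and y = 10 − 0.86x, where x and y are each side's share when it proposes.
Hence (1 − 0.85·0.86)x = 10(1 − 0.85), i.e. 0.269·x = 1.5.
x ≈ 5.5762; Bob's share is 10 − x ≈ 4.4238.

4.42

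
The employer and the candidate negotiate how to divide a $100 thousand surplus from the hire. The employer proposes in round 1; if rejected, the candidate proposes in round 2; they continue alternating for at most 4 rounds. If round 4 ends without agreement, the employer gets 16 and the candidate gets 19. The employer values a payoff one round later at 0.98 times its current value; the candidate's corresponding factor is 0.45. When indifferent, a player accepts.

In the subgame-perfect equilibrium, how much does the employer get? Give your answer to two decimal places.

82.43

Work backward from the last round.
Round 4 (the candidate proposes): the employer gets 16 if talks fail, so the candidate offers 16 and keeps 84.
Round 3 (the employer proposes): the candidate can get 84 next round, worth 0.45 × 84 = 37.8 now. The employer offers 37.8 and keeps 100 − 37.8 = 62.2.
Round 2 (the candidate proposes): the employer can get 62.2 next round, worth 0.98 × 62.2 = 60.956 now. The candidate offers 60.956 and keeps 100 − 60.956 = 39.044.
Round 1 (the employer proposes): the candidate can get 39.044 next round, worth 0.45 × 39.044 = 17.5698 now, so the employer offers 17.5698, keeping 82.4302.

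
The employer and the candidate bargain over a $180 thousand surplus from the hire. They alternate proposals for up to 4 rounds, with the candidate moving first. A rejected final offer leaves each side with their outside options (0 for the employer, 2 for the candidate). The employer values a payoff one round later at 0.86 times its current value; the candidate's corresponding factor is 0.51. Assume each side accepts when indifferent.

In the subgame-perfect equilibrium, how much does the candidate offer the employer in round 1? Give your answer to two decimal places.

Solve by backward induction from round 4.
Round 4 (the employer proposes): the candidate gets 2 if talks fail, so the employer offers 2 and keeps 178.
Round 3 (the candidate proposes): the employer can get 178 next round, worth 0.86 × 178 = 153.08 now, so the candidate offers 153.08, keeping 26.92.
Round 2 (the employer proposes): the candidate can get 26.92 next round, worth 0.51 × 26.92 = 13.7292 now; the employer offers that and keeps 166.2708.
Round 1 (the candidate proposes): the employer can get 166.2708 next round, worth 0.86 × 166.2708 = 142.992888 now, so the candidate offers 142.992888, keeping 37.007112.

142.99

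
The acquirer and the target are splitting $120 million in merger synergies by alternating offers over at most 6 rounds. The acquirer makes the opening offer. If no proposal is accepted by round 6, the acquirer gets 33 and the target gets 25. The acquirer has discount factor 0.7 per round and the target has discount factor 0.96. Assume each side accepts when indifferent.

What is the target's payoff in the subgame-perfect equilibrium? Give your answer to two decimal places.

95.50

Round 6 (the target proposes): the acquirer gets 33 if talks fail, so the target offers 33 and keeps 87.
Round 5 (the acquirer proposes): the target can get 87 next round, worth 0.96 × 87 = 83.52 now, so the acquirer offers 83.52, keeping 36.48.
Round 4 (the target proposes): the acquirer can get 36.48 next round, worth 0.7 × 36.48 = 25.536 now; the target offers that and keeps 94.464.
Round 3 (the acquirer proposes): the target can get 94.464 next round, worth 0.96 × 94.464 = 90.68544 now; the acquirer offers that and keeps 29.31456.
Round 2 (the target proposes): the acquirer can get 29.31456 next round, worth 0.7 × 29.31456 = 20.520192 now, so the target offers 20.520192, keeping 99.479808.
Round 1 (the acquirer proposes): the target can get 99.479808 next round, worth 0.96 × 99.479808 = 95.50061568 now, so the acquirer offers 95.50061568, keeping 24.49938432.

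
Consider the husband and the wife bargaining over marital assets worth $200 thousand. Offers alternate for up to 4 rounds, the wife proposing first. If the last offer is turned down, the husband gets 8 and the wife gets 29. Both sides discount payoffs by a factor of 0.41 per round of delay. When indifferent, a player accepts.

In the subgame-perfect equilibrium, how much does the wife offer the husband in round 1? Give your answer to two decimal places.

Round 4 (the husband proposes): the wife gets 29 if talks fail, so the husband offers 29 and keeps 171.
Round 3 (the wife proposes): the husband can get 171 next round, worth 0.41 × 171 = 70.11 now; the wife offers that and keeps 129.89.
Round 2 (the husband proposes): the wife can get 129.89 next round, worth 0.41 × 129.89 = 53.2549 now, so the husband offers 53.2549, keeping 146.7451.
Round 1 (the wife proposes): the husband can get 146.7451 next round, worth 0.41 × 146.7451 = 60.165491 now. The wife offers 60.165491 and keeps 200 − 60.165491 = 139.834509.

60.17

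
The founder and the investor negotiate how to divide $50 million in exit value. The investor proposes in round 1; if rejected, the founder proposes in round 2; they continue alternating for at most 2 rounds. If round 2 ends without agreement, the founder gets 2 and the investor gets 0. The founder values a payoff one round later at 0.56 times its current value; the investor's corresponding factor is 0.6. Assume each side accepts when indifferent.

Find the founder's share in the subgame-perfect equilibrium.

28

Round 2 (the founder proposes): rejection yields 0 for the investor; the founder offers 0 and keeps 50.
Round 1 (the investor proposes): the founder can get 50 next round, worth 0.56 × 50 = 28 now, so the investor offers 28, keeping 22.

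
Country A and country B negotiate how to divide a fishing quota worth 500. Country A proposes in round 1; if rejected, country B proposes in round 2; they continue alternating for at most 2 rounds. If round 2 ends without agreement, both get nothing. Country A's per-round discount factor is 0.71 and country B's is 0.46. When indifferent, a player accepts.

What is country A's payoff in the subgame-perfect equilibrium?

Round 2 (country B proposes): country A will accept anything ≥ 0, so country B offers 0 and keeps 500.
Round 1 (country A proposes): country B can get 500 next round, worth 0.46 × 500 = 230 now, so country A offers 230, keeping 270.

270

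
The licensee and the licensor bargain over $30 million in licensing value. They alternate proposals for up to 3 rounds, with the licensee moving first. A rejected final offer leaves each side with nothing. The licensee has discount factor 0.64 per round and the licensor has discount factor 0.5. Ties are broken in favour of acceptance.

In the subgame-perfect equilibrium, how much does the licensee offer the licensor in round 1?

5.4

By backward induction:
Round 3 (the licensee proposes): rejection yields 0 for the licensor; the licensee offers 0 and keeps 30.
Round 2 (the licensor proposes): the licensee can get 30 next round, worth 0.64 × 30 = 19.2 now; the licensor offers that and keeps 10.8.
Round 1 (the licensee proposes): the licensor can get 10.8 next round, worth 0.5 × 10.8 = 5.4 now. The licensee offers 5.4 and keeps 30 − 5.4 = 24.6.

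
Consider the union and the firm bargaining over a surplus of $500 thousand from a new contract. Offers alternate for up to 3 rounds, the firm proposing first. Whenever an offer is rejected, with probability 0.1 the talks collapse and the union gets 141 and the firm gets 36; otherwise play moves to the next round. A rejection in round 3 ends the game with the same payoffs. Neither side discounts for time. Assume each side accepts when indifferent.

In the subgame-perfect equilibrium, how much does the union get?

By backward induction:
Round 3 (the firm proposes): the union gets 141 if talks fail, so the firm offers 141 and keeps 359.
Round 2 (the union proposes): rejecting gives the firm an expected 0.9 × 359 + 0.1 × 36 = 326.7; the union offers that and keeps 173.3.
Round 1 (the firm proposes): rejecting gives the union an expected 0.9 × 173.3 + 0.1 × 141 = 170.07. The firm offers 170.07 and keeps 500 − 170.07 = 329.93.

170.07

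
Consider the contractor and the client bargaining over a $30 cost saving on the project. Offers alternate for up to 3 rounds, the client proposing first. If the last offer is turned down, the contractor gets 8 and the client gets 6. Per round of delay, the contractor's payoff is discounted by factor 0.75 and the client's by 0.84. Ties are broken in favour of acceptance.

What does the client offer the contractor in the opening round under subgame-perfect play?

Round 3 (the client proposes): the contractor gets 8 if talks fail, so the client offers 8 and keeps 22.
Round 2 (the contractor proposes): the client can get 22 next round, worth 0.84 × 22 = 18.48 now; the contractor offers that and keeps 11.52.
Round 1 (the client proposes): the contractor can get 11.52 next round, worth 0.75 × 11.52 = 8.64 now, so the client offers 8.64, keeping 21.36.

8.64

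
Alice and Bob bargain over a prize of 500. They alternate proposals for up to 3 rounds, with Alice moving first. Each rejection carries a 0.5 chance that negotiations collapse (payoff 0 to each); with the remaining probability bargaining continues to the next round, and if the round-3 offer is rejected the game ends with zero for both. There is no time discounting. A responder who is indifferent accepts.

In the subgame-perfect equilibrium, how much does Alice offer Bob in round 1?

125

Round 3 (Alice proposes): rejection yields 0 for Bob; Alice offers 0 and keeps 500.
Round 2 (Bob proposes): rejecting gives Alice an expected 0.5 × 500 = 250; Bob offers that and keeps 250.
Round 1 (Alice proposes): rejecting gives Bob an expected 0.5 × 250 = 125; Alice offers that and keeps 375.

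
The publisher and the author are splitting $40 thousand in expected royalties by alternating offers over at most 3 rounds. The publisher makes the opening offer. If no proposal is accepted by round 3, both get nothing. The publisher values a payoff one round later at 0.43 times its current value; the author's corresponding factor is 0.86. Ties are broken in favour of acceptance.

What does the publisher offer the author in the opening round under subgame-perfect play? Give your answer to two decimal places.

By backward induction:
Round 3 (the publisher proposes): rejection yields 0 for the author; the publisher offers 0 and keeps 40.
Round 2 (the author proposes): the publisher can get 40 next round, worth 0.43 × 40 = 17.2 now. The author offers 17.2 and keeps 40 − 17.2 = 22.8.
Round 1 (the publisher proposes): the author can get 22.8 next round, worth 0.86 × 22.8 = 19.608 now; the publisher offers that and keeps 20.392.

19.61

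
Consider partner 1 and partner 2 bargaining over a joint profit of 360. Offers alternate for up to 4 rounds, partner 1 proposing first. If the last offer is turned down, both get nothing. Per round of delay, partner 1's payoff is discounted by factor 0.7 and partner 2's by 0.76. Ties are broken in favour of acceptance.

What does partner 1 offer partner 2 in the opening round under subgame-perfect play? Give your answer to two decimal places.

227.64

Round 4 (partner 2 proposes): rejection yields 0 for partner 1; partner 2 offers 0 and keeps 360.
Round 3 (partner 1 proposes): partner 2 can get 360 next round, worth 0.76 × 360 = 273.6 now; partner 1 offers that and keeps 86.4.
Round 2 (partner 2 proposes): partner 1 can get 86.4 next round, worth 0.7 × 86.4 = 60.48 now; partner 2 offers that and keeps 299.52.
Round 1 (partner 1 proposes): partner 2 can get 299.52 next round, worth 0.76 × 299.52 = 227.6352 now; partner 1 offers that and keeps 132.3648.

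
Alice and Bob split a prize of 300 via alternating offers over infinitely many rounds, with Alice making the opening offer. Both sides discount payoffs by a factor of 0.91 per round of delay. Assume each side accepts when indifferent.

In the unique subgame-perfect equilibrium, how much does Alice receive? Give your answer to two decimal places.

157.07

Let x be Alice's share when Alice proposes and y be Bob's share when Bob proposes.
Bob accepts iff offered ≥ 0.91·y, so x = 300 − 0.91y. Symmetrically y = 300 − 0.91x.
Substituting: x = 300 − 0.91(300 − 0.91x), giving x(1 − 0.91·0.91) = 300(1 − 0.91).
So x = 300 × 0.09 / 0.1719 ≈ 157.0681, and Bob receives 300 − x ≈ 142.9319.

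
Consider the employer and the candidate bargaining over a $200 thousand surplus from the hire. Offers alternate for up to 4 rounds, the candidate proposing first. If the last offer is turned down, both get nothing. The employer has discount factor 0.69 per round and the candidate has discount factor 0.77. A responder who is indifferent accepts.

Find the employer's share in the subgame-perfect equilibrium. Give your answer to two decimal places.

By backward induction:
Round 4 (the employer proposes): rejection yields 0 for the candidate; the employer offers 0 and keeps 200.
Round 3 (the candidate proposes): the employer can get 200 next round, worth 0.69 × 200 = 138 now. The candidate offers 138 and keeps 200 − 138 = 62.
Round 2 (the employer proposes): the candidate can get 62 next round, worth 0.77 × 62 = 47.74 now. The employer offers 47.74 and keeps 200 − 47.74 = 152.26.
Round 1 (the candidate proposes): the employer can get 152.26 next round, worth 0.69 × 152.26 = 105.0594 now, so the candidate offers 105.0594, keeping 94.9406.

105.06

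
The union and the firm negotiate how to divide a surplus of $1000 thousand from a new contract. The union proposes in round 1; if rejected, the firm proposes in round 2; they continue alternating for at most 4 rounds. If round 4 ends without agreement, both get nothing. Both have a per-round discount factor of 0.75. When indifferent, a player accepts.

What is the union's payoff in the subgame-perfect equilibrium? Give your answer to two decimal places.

390.63

Solve by backward induction from round 4.
Round 4 (the firm proposes): rejection yields 0 for the union; the firm offers 0 and keeps 1000.
Round 3 (the union proposes): the firm can get 1000 next round, worth 0.75 × 1000 = 750 now, so the union offers 750, keeping 250.
Round 2 (the firm proposes): the union can get 250 next round, worth 0.75 × 250 = 187.5 now, so the firm offers 187.5, keeping 812.5.
Round 1 (the union proposes): the firm can get 812.5 next round, worth 0.75 × 812.5 = 609.375 now, so the union offers 609.375, keeping 390.625.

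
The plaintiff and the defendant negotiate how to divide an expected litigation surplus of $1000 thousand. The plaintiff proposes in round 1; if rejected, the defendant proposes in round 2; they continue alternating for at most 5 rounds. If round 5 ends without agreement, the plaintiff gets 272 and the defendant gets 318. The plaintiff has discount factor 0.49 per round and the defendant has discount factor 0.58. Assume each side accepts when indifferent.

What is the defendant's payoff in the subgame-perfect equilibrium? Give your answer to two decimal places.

405.55

By backward induction:
Round 5 (the plaintiff proposes): the defendant gets 318 if talks fail, so the plaintiff offers 318 and keeps 682.
Round 4 (the defendant proposes): the plaintiff can get 682 next round, worth 0.49 × 682 = 334.18 now, so the defendant offers 334.18, keeping 665.82.
Round 3 (the plaintiff proposes): the defendant can get 665.82 next round, worth 0.58 × 665.82 = 386.1756 now; the plaintiff offers that and keeps 613.8244.
Round 2 (the defendant proposes): the plaintiff can get 613.8244 next round, worth 0.49 × 613.8244 = 300.773956 now. The defendant offers 300.773956 and keeps 1000 − 300.773956 = 699.226044.
Round 1 (the plaintiff proposes): the defendant can get 699.226044 next round, worth 0.58 × 699.226044 = 405.55110552 now. The plaintiff offers 405.55110552 and keeps 1000 − 405.55110552 = 594.44889448.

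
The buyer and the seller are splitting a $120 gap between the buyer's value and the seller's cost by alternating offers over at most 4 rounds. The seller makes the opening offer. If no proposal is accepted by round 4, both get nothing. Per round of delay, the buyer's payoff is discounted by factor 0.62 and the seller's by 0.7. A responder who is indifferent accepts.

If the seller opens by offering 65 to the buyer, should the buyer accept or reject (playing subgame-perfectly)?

Accept

Round 4 (the buyer proposes): rejection yields 0 for the seller; the buyer offers 0 and keeps 120.
Round 3 (the seller proposes): the buyer can get 120 next round, worth 0.62 × 120 = 74.4 now. The seller offers 74.4 and keeps 120 − 74.4 = 45.6.
Round 2 (the buyer proposes): the seller can get 45.6 next round, worth 0.7 × 45.6 = 31.92 now. The buyer offers 31.92 and keeps 120 − 31.92 = 88.08.
So by rejecting in round 1, the buyer gets 88.08 next round, worth 0.62 × 88.08 = 54.6096 now.
Offer 65 ≥ 54.6096, so the buyer accepts.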